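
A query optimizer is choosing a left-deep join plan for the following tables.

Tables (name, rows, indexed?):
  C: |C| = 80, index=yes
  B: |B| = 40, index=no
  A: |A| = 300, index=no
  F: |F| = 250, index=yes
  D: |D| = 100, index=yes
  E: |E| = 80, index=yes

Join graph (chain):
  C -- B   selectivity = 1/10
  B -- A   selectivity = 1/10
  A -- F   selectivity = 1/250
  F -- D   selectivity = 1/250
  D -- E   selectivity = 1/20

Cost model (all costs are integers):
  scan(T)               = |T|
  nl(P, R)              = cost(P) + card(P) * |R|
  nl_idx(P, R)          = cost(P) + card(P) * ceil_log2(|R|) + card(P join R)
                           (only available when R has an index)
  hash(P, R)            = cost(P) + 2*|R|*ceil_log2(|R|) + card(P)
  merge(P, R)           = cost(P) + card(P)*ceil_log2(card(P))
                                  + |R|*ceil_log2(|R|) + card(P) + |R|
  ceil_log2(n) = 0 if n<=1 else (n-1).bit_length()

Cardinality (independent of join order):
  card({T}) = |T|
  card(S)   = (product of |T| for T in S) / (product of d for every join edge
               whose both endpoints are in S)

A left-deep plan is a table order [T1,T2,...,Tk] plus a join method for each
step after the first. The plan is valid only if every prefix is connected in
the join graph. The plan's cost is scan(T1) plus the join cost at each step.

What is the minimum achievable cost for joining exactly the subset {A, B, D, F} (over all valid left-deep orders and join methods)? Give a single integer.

Selinger DP over subsets of {A,B,D,F}:
  {B}: scan cost=40, card=40
  {A}: scan cost=300, card=300
  {F}: scan cost=250, card=250
  {D}: scan cost=100, card=100
  {AB}: card=1200; try (B,hash)→1080, (A,merge)→3320, (B,merge)→3580, (A,hash)→5480, (A,nl)→12040, (B,nl)→12300; best=1080 via (B,hash)
  {AF}: card=300; try (F,nl_idx)→3000, (F,hash)→4600, (A,merge)→5500, (F,merge)→5550, (A,hash)→5900, (A,nl)→75250 …(+1); best=3000 via (F,nl_idx)
  {DF}: card=100; try (F,nl_idx)→1000, (D,hash)→1900, (D,nl_idx)→2100, (F,merge)→3150, (D,merge)→3300, (F,hash)→4200 …(+2); best=1000 via (F,nl_idx)
  {ABF}: card=1200; try (B,hash)→3780, (F,hash)→6280, (B,merge)→6280, (F,nl_idx)→11880, (B,nl)→15000, (F,merge)→17730 …(+1); best=3780 via (B,hash)
  {ADF}: card=120; try (D,hash)→4700, (A,merge)→4800, (D,nl_idx)→5220, (A,hash)→6500, (D,merge)→6800, (A,nl)→31000 …(+1); best=4700 via (D,hash)
  {ABDF}: card=480; try (B,hash)→5300, (B,merge)→5940, (D,hash)→6380, (B,nl)→9500, (D,nl_idx)→12660, (D,merge)→18980 …(+1); best=5300 via (B,hash)

5300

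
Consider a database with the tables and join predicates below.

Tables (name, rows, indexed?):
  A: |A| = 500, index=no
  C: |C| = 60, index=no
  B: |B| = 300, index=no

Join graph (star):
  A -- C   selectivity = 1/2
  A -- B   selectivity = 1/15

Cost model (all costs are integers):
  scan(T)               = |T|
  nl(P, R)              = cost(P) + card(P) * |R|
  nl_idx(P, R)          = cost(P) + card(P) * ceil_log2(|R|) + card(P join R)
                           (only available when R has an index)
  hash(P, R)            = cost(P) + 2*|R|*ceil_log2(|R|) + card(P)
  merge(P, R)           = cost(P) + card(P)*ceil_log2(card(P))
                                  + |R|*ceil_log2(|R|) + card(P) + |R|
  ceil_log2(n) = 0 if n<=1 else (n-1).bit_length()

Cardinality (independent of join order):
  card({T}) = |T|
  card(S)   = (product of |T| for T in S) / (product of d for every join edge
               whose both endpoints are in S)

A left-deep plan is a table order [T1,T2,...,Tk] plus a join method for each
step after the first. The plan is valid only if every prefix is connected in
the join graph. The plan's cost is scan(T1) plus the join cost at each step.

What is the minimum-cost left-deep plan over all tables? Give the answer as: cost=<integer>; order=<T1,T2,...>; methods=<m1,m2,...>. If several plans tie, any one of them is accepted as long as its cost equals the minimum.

Selinger DP (subsets sized 1..n):
  {A}: scan cost=500, card=500
  {C}: scan cost=60, card=60
  {B}: scan cost=300, card=300
  {AC}: card=15000; try (C,hash)→1720, (A,merge)→5480, (C,merge)→5920, (A,hash)→9120, (A,nl)→30060, (C,nl)→30500; best=1720 via (C,hash)
  {AB}: card=10000; try (B,hash)→6400, (A,merge)→8300, (B,merge)→8500, (A,hash)→9600, (A,nl)→150300, (B,nl)→150500; best=6400 via (B,hash)
  {ABC}: card=300000; try (C,hash)→17120, (B,hash)→22120, (C,merge)→156820, (B,merge)→229720, (C,nl)→606400, (B,nl)→4501720; best=17120 via (C,hash)

cost=17120; order=A,B,C; methods=hash,hash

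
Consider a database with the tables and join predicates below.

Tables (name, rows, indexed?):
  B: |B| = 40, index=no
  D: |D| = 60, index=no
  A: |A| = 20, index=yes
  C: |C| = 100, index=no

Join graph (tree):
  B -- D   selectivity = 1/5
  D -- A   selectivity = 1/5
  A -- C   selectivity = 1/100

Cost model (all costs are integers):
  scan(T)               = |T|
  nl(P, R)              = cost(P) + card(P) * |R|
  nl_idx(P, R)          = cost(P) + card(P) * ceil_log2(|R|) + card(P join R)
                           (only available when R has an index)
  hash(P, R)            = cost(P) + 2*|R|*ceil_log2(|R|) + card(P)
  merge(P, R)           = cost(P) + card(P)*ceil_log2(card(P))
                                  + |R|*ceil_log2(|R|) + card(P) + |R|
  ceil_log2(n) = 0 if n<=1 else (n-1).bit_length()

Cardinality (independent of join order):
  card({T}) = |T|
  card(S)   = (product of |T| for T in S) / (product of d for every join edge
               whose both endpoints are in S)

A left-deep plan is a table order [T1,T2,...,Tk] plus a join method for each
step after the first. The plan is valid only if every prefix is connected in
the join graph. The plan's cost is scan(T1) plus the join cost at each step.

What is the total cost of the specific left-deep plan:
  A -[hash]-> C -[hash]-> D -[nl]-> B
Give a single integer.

step 1: scan A: cost=20, card=20
step 2: join C via hash
    card(P join C) = 20*100/(100) = 20
    cost = 20 + 2*100*7 + 20 = 1440
step 3: join D via hash
    card(P join D) = 20*60/(5) = 240
    cost = 1440 + 2*60*6 + 20 = 2180
step 4: join B via nl
    card(P join B) = 240*40/(5) = 1920
    cost = 2180 + 240*40 = 11780

11780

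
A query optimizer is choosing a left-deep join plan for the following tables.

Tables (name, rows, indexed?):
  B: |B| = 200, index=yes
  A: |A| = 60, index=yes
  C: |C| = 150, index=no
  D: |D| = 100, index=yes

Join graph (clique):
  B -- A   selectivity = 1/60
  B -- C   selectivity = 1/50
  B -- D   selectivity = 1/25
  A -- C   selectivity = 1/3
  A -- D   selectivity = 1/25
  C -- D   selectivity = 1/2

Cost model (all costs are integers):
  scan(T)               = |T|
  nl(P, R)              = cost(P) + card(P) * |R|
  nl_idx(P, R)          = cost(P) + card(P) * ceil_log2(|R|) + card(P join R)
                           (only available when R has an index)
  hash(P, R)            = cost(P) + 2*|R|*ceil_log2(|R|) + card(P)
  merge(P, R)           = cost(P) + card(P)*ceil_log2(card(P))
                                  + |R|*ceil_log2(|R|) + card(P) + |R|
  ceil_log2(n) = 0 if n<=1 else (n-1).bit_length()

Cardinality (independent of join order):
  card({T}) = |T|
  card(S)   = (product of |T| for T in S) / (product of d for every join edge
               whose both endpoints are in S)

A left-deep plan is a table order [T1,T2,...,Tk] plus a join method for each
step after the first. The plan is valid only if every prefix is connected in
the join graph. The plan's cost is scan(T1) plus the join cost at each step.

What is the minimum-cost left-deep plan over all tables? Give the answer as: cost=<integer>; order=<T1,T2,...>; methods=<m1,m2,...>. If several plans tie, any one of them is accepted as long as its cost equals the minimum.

Selinger DP (subsets sized 1..n):
  {B}: scan cost=200, card=200
  {A}: scan cost=60, card=60
  {C}: scan cost=150, card=150
  {D}: scan cost=100, card=100
  {AB}: card=200; try (B,nl_idx)→740, (A,hash)→1120, (A,nl_idx)→1600, (B,merge)→2280, (A,merge)→2420, (B,hash)→3320 …(+2); best=740 via (B,nl_idx)
  {BC}: card=600; try (B,nl_idx)→1950, (C,hash)→2800, (B,merge)→3300, (C,merge)→3350, (B,hash)→3500, (B,nl)→30150 …(+1); best=1950 via (B,nl_idx)
  {BD}: card=800; try (B,nl_idx)→1700, (D,hash)→1800, (D,nl_idx)→2400, (B,merge)→2700, (D,merge)→2800, (B,hash)→3400 …(+2); best=1700 via (B,nl_idx)
  {AC}: card=3000; try (A,hash)→1020, (C,merge)→1830, (A,merge)→1920, (C,hash)→2520, (A,nl_idx)→4050, (C,nl)→9060 …(+1); best=1020 via (A,hash)
  {AD}: card=240; try (D,nl_idx)→720, (A,hash)→920, (A,nl_idx)→940, (D,merge)→1280, (A,merge)→1320, (D,hash)→1520 …(+2); best=720 via (D,nl_idx)
  {CD}: card=7500; try (D,hash)→1700, (C,merge)→2250, (D,merge)→2300, (C,hash)→2600, (D,nl_idx)→8700, (C,nl)→15100 …(+1); best=1700 via (D,hash)
  {ABC}: card=200; try (A,hash)→3270, (C,hash)→3340, (C,merge)→3890, (A,nl_idx)→5750, (B,hash)→7220, (A,merge)→8970 …(+5); best=3270 via (A,hash)
  {ABD}: card=32; try (D,nl_idx)→2172, (D,hash)→2340, (B,nl_idx)→2672, (A,hash)→3220, (D,merge)→3340, (B,hash)→4160 …(+6); best=2172 via (D,nl_idx)
  {BCD}: card=1200; try (D,hash)→3950, (C,hash)→4900, (D,nl_idx)→7350, (D,merge)→9350, (C,merge)→11850, (B,hash)→12400 …(+5); best=3950 via (D,hash)
  {ACD}: card=6000; try (C,hash)→3360, (C,merge)→4230, (D,hash)→5420, (A,hash)→9920, (D,nl_idx)→28020, (C,nl)→36720 …(+5); best=3360 via (C,hash)
  {ABCD}: card=16; try (C,merge)→3714, (C,hash)→4604, (D,nl_idx)→4686, (D,hash)→4870, (D,merge)→5870, (A,hash)→5870 …(+9); best=3714 via (C,merge)

cost=3714; order=A,B,D,C; methods=nl_idx,nl_idx,merge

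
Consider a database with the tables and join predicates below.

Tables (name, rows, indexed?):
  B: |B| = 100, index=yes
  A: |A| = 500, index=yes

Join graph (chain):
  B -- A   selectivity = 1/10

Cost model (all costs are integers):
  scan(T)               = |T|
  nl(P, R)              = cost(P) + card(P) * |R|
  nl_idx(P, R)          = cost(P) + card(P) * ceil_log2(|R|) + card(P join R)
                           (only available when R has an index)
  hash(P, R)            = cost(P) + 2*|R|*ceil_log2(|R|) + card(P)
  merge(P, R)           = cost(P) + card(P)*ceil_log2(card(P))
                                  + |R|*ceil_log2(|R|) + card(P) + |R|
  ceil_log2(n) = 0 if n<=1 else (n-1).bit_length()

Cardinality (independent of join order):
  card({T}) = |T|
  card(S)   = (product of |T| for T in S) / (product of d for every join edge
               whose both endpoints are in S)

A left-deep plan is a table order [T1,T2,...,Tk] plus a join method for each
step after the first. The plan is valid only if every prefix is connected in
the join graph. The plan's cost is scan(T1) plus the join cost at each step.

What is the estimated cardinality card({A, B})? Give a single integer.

5000

Tables in S: A(500), B(100)
Edges inside S: B-A(d=10)
numerator = 500 * 100 = 50000
denominator = 10 = 10
card(S) = 50000 / 10 = 5000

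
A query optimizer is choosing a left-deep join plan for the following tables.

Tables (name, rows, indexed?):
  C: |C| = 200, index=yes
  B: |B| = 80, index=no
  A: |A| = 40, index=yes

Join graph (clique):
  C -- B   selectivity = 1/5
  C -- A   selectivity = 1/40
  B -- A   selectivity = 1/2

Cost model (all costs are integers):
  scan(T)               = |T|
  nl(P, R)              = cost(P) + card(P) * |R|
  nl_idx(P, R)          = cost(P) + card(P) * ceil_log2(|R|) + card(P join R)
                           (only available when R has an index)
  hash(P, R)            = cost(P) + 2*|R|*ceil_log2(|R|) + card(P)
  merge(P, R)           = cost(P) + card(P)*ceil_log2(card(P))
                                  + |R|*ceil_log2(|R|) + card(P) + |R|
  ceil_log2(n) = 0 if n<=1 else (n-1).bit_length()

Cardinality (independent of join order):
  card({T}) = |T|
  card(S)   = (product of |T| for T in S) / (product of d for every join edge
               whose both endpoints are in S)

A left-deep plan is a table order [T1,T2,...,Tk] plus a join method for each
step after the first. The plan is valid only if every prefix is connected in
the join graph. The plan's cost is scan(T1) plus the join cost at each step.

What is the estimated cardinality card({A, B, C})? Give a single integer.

Tables in S: A(40), B(80), C(200)
Edges inside S: C-B(d=5), C-A(d=40), B-A(d=2)
numerator = 40 * 80 * 200 = 640000
denominator = 5 * 40 * 2 = 400
card(S) = 640000 / 400 = 1600

1600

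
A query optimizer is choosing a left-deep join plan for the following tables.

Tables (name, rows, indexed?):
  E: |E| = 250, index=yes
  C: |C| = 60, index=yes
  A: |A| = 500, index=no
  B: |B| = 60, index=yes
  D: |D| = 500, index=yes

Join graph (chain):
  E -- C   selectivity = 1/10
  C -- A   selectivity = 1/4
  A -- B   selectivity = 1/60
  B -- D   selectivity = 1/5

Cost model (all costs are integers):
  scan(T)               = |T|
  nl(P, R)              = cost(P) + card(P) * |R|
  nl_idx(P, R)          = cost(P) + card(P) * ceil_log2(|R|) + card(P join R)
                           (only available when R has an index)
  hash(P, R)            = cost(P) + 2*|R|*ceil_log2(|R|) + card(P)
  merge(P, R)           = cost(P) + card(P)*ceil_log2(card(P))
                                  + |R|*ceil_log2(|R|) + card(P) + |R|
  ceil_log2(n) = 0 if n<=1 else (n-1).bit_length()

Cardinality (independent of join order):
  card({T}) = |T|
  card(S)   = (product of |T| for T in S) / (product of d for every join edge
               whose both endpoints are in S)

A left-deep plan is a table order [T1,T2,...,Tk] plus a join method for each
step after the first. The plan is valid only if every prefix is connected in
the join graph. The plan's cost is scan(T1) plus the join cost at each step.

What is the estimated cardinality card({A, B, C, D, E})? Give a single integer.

18750000

Tables in S: A(500), B(60), C(60), D(500), E(250)
Edges inside S: E-C(d=10), C-A(d=4), A-B(d=60), B-D(d=5)
numerator = 500 * 60 * 60 * 500 * 250 = 225000000000
denominator = 10 * 4 * 60 * 5 = 12000
card(S) = 225000000000 / 12000 = 18750000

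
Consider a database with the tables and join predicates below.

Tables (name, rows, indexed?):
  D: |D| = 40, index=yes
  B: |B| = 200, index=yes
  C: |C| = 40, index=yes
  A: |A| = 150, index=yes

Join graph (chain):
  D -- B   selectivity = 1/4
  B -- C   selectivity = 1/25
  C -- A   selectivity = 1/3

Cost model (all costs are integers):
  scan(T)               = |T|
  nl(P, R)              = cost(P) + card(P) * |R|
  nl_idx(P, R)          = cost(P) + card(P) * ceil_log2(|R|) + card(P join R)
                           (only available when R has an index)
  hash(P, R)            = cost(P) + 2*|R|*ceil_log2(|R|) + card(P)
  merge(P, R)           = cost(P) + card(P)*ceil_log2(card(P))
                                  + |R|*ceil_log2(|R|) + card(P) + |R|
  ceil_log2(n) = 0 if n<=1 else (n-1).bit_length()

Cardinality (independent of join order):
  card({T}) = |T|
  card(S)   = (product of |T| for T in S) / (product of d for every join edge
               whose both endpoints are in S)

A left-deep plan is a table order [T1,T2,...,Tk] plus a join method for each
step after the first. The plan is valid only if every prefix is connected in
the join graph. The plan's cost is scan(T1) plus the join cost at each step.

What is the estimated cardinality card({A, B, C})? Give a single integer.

16000

Tables in S: A(150), B(200), C(40)
Edges inside S: B-C(d=25), C-A(d=3)
numerator = 150 * 200 * 40 = 1200000
denominator = 25 * 3 = 75
card(S) = 1200000 / 75 = 16000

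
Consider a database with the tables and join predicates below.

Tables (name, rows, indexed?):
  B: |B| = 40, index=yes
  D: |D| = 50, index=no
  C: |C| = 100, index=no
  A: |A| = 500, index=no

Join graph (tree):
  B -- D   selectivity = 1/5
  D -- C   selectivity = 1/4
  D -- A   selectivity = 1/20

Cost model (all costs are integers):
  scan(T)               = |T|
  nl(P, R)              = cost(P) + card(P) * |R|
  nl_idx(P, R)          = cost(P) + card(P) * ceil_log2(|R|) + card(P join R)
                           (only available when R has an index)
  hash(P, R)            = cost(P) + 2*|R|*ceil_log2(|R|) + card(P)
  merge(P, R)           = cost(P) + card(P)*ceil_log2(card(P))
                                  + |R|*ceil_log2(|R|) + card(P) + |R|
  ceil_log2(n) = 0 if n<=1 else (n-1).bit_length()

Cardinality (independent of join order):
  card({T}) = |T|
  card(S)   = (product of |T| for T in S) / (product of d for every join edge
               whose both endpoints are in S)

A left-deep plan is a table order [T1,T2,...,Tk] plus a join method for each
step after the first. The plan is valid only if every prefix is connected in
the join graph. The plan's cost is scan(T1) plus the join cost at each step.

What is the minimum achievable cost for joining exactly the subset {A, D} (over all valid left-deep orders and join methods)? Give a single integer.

1600

Selinger DP over subsets of {A,D}:
  {D}: scan cost=50, card=50
  {A}: scan cost=500, card=500
  {AD}: card=1250; try (D,hash)→1600, (A,merge)→5400, (D,merge)→5850, (A,hash)→9100, (A,nl)→25050, (D,nl)→25500; best=1600 via (D,hash)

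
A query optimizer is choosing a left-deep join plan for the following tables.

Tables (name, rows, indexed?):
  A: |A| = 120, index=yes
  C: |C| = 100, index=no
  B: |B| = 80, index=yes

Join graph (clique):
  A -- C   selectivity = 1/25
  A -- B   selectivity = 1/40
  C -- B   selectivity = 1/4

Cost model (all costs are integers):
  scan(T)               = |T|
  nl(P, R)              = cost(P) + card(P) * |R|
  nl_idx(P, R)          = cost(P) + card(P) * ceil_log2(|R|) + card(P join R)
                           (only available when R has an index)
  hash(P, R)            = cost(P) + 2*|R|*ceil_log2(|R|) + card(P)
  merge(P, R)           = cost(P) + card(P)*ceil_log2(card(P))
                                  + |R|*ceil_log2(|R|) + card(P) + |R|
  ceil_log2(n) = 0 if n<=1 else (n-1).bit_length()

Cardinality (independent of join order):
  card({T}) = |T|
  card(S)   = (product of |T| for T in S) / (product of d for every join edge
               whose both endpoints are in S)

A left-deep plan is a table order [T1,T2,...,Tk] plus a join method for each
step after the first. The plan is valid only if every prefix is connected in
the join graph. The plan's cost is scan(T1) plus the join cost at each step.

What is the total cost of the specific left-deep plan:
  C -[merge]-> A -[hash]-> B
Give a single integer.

3460

step 1: scan C: cost=100, card=100
step 2: join A via merge
    card(P join A) = 100*120/(25) = 480
    cost = 100 + 100*7 + 120*7 + 100 + 120 = 1860
step 3: join B via hash
    card(P join B) = 480*80/(40*4) = 240
    cost = 1860 + 2*80*7 + 480 = 3460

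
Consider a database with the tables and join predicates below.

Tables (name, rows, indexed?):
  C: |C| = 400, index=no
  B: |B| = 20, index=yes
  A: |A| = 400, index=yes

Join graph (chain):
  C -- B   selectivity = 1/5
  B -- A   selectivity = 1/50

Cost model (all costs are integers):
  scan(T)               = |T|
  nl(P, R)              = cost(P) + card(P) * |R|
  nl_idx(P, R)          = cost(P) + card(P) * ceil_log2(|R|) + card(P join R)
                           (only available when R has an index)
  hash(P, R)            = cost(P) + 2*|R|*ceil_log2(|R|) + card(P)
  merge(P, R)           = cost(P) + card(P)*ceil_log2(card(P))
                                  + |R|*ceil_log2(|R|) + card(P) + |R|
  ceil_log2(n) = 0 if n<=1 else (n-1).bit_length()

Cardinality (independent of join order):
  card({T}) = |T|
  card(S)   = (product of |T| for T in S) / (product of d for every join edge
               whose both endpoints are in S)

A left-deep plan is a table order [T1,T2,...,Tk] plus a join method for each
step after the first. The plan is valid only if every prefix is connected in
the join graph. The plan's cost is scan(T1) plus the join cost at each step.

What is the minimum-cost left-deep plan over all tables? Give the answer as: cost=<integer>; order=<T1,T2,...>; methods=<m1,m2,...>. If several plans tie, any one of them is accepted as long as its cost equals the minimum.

cost=5800; order=B,A,C; methods=nl_idx,merge

Selinger DP (subsets sized 1..n):
  {C}: scan cost=400, card=400
  {B}: scan cost=20, card=20
  {A}: scan cost=400, card=400
  {BC}: card=1600; try (B,hash)→1000, (B,nl_idx)→4000, (C,merge)→4140, (B,merge)→4520, (C,hash)→7240, (C,nl)→8020 …(+1); best=1000 via (B,hash)
  {AB}: card=160; try (A,nl_idx)→360, (B,hash)→1000, (B,nl_idx)→2560, (A,merge)→4140, (B,merge)→4520, (A,hash)→7240 …(+2); best=360 via (A,nl_idx)
  {ABC}: card=12800; try (C,merge)→5800, (C,hash)→7720, (A,hash)→9800, (A,merge)→24200, (A,nl_idx)→28200, (C,nl)→64360 …(+1); best=5800 via (C,merge)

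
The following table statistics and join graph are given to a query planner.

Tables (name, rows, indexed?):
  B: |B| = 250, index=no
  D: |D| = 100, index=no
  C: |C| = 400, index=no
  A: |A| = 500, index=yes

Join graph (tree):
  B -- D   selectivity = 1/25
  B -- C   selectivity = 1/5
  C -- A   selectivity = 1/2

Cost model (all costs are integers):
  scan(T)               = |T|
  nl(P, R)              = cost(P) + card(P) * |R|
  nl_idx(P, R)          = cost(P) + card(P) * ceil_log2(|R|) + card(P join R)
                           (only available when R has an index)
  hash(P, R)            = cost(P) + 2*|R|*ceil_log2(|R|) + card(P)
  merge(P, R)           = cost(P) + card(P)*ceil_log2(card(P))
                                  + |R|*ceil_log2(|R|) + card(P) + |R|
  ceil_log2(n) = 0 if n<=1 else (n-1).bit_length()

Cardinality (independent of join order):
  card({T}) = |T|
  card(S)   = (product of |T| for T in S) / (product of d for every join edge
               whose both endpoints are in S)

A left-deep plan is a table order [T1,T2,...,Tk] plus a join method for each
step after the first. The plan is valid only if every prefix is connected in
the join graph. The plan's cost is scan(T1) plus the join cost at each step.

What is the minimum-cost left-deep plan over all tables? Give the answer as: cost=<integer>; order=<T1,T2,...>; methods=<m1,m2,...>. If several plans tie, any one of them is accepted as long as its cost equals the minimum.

cost=99100; order=B,D,C,A; methods=hash,hash,hash

Selinger DP (subsets sized 1..n):
  {B}: scan cost=250, card=250
  {D}: scan cost=100, card=100
  {C}: scan cost=400, card=400
  {A}: scan cost=500, card=500
  {BD}: card=1000; try (D,hash)→1900, (B,merge)→3150, (D,merge)→3300, (B,hash)→4200, (B,nl)→25100, (D,nl)→25250; best=1900 via (D,hash)
  {BC}: card=20000; try (B,hash)→4800, (C,merge)→6500, (B,merge)→6650, (C,hash)→7700, (C,nl)→100250, (B,nl)→100400; best=4800 via (B,hash)
  {AC}: card=100000; try (C,hash)→8200, (A,merge)→9400, (C,merge)→9500, (A,hash)→9800, (A,nl_idx)→104000, (A,nl)→200400 …(+1); best=8200 via (C,hash)
  {BCD}: card=80000; try (C,hash)→10100, (C,merge)→16900, (D,hash)→26200, (D,merge)→325600, (C,nl)→401900, (D,nl)→2004800; best=10100 via (C,hash)
  {ABC}: card=5000000; try (A,hash)→33800, (B,hash)→112200, (A,merge)→329800, (B,merge)→1810450, (A,nl_idx)→5184800, (A,nl)→10004800 …(+1); best=33800 via (A,hash)
  {ABCD}: card=20000000; try (A,hash)→99100, (A,merge)→1455100, (D,hash)→5035200, (A,nl_idx)→20730100, (A,nl)→40010100, (D,merge)→120034600 …(+1); best=99100 via (A,hash)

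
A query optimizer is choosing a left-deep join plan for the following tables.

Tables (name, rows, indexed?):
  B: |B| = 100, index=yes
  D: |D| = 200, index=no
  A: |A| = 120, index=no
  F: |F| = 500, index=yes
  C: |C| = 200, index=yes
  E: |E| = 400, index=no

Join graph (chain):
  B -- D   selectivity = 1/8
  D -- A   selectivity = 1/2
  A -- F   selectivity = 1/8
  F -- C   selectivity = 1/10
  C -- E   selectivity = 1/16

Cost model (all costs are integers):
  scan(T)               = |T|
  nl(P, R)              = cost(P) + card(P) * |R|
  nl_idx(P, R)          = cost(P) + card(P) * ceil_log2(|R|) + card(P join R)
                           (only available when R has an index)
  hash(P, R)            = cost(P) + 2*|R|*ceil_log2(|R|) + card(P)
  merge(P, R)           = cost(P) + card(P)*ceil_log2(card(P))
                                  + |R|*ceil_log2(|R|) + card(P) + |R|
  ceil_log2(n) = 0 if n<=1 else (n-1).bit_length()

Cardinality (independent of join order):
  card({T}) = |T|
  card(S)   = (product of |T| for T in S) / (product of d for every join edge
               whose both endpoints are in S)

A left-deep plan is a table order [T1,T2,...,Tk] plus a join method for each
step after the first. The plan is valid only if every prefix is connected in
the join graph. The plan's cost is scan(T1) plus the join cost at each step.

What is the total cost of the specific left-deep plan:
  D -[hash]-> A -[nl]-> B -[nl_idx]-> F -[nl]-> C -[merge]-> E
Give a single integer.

step 1: scan D: cost=200, card=200
step 2: join A via hash
    card(P join A) = 200*120/(2) = 12000
    cost = 200 + 2*120*7 + 200 = 2080
step 3: join B via nl
    card(P join B) = 12000*100/(8) = 150000
    cost = 2080 + 12000*100 = 1202080
step 4: join F via nl_idx
    card(P join F) = 150000*500/(8) = 9375000
    cost = 1202080 + 150000*9 + 9375000 = 11927080
step 5: join C via nl
    card(P join C) = 9375000*200/(10) = 187500000
    cost = 11927080 + 9375000*200 = 1886927080
step 6: join E via merge
    card(P join E) = 187500000*400/(16) = 4687500000
    cost = 1886927080 + 187500000*28 + 400*9 + 187500000 + 400 = 7324431080

7324431080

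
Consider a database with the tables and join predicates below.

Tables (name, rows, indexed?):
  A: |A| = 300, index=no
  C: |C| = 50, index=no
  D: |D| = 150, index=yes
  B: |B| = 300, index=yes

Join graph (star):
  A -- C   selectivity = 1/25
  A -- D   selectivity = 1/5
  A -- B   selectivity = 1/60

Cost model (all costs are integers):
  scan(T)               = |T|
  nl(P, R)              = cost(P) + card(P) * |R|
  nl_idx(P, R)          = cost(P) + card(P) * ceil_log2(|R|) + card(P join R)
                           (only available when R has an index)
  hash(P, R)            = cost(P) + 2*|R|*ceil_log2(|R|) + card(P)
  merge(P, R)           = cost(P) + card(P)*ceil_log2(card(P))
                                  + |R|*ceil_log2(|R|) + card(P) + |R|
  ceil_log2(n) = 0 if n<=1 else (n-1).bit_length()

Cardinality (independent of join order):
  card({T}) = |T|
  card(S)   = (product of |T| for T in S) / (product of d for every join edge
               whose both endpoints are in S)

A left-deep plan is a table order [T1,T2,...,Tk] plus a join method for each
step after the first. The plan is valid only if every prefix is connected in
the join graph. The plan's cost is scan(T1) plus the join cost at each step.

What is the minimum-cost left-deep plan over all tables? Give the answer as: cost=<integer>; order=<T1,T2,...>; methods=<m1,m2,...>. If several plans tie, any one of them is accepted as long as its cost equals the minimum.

Selinger DP (subsets sized 1..n):
  {A}: scan cost=300, card=300
  {C}: scan cost=50, card=50
  {D}: scan cost=150, card=150
  {B}: scan cost=300, card=300
  {AC}: card=600; try (C,hash)→1200, (A,merge)→3400, (C,merge)→3650, (A,hash)→5500, (A,nl)→15050, (C,nl)→15300; best=1200 via (C,hash)
  {AD}: card=9000; try (D,hash)→3000, (A,merge)→4500, (D,merge)→4650, (A,hash)→5700, (D,nl_idx)→11700, (A,nl)→45150 …(+1); best=3000 via (D,hash)
  {AB}: card=1500; try (B,nl_idx)→4500, (B,hash)→6000, (A,hash)→6000, (B,merge)→6300, (A,merge)→6300, (B,nl)→90300 …(+1); best=4500 via (B,nl_idx)
  {ACD}: card=18000; try (D,hash)→4200, (D,merge)→9150, (C,hash)→12600, (D,nl_idx)→24000, (D,nl)→91200, (C,merge)→138350 …(+1); best=4200 via (D,hash)
  {ABC}: card=3000; try (C,hash)→6600, (B,hash)→7200, (B,nl_idx)→9600, (B,merge)→10800, (C,merge)→22850, (C,nl)→79500 …(+1); best=6600 via (C,hash)
  {ABD}: card=45000; try (D,hash)→8400, (B,hash)→17400, (D,merge)→23850, (D,nl_idx)→61500, (B,nl_idx)→129000, (B,merge)→141000 …(+2); best=8400 via (D,hash)
  {ABCD}: card=90000; try (D,hash)→12000, (B,hash)→27600, (D,merge)→46950, (C,hash)→54000, (D,nl_idx)→120600, (B,nl_idx)→256200 …(+5); best=12000 via (D,hash)

cost=12000; order=A,B,C,D; methods=nl_idx,hash,hash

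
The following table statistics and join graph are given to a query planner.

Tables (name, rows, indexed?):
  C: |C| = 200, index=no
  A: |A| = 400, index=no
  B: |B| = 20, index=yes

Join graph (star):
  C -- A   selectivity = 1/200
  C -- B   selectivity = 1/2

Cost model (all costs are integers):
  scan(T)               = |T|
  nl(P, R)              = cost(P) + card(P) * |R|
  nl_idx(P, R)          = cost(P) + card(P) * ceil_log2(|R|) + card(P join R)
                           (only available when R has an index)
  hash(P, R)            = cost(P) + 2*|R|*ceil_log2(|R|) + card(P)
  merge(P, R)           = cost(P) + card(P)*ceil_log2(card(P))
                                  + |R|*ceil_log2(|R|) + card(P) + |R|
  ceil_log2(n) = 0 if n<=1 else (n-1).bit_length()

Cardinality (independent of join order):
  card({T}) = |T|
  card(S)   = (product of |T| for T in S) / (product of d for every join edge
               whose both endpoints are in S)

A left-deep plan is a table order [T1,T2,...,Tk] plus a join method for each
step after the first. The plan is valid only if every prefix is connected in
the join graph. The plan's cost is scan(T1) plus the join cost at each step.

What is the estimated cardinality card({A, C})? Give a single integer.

Tables in S: A(400), C(200)
Edges inside S: C-A(d=200)
numerator = 400 * 200 = 80000
denominator = 200 = 200
card(S) = 80000 / 200 = 400

400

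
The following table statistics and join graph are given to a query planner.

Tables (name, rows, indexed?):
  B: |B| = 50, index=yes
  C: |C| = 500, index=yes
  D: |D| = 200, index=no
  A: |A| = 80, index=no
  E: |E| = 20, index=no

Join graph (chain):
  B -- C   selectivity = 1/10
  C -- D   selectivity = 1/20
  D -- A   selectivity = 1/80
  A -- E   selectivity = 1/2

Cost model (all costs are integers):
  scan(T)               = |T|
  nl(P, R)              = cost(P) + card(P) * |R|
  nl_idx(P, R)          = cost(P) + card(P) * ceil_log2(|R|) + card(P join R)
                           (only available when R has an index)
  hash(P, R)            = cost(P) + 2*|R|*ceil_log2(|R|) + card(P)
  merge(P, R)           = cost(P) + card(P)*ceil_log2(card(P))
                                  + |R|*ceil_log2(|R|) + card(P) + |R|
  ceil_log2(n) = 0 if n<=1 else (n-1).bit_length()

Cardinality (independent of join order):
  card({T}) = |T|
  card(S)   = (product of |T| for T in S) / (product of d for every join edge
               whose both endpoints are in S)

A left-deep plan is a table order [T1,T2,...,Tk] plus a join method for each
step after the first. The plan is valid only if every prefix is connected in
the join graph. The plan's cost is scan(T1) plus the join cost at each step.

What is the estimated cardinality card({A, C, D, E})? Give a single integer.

Tables in S: A(80), C(500), D(200), E(20)
Edges inside S: C-D(d=20), D-A(d=80), A-E(d=2)
numerator = 80 * 500 * 200 * 20 = 160000000
denominator = 20 * 80 * 2 = 3200
card(S) = 160000000 / 3200 = 50000

50000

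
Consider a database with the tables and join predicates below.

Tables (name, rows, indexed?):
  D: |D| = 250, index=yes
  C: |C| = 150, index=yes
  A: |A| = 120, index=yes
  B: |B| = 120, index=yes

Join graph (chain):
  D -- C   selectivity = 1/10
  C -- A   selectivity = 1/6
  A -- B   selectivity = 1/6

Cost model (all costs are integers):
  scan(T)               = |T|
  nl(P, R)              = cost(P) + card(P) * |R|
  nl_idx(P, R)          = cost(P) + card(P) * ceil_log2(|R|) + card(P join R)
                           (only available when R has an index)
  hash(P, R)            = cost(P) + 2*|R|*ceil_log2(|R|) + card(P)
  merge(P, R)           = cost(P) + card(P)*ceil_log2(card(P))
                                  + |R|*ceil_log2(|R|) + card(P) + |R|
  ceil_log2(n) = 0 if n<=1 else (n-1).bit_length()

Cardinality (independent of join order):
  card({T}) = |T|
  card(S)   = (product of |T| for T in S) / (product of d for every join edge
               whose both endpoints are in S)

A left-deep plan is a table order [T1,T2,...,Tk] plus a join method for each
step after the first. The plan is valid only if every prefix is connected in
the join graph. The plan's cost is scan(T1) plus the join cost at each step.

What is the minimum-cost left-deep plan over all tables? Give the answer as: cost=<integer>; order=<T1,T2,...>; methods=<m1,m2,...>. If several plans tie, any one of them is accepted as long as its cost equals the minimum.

Selinger DP (subsets sized 1..n):
  {D}: scan cost=250, card=250
  {C}: scan cost=150, card=150
  {A}: scan cost=120, card=120
  {B}: scan cost=120, card=120
  {CD}: card=3750; try (C,hash)→2900, (D,merge)→3750, (C,merge)→3850, (D,hash)→4300, (D,nl_idx)→5100, (C,nl_idx)→6000 …(+2); best=2900 via (C,hash)
  {AC}: card=3000; try (A,hash)→1980, (C,merge)→2430, (A,merge)→2460, (C,hash)→2640, (C,nl_idx)→4080, (A,nl_idx)→4200 …(+2); best=1980 via (A,hash)
  {AB}: card=2400; try (B,hash)→1920, (A,hash)→1920, (B,merge)→2040, (A,merge)→2040, (B,nl_idx)→3360, (A,nl_idx)→3360 …(+2); best=1920 via (B,hash)
  {ACD}: card=75000; try (A,hash)→8330, (D,hash)→8980, (D,merge)→43230, (A,merge)→52610, (D,nl_idx)→100980, (A,nl_idx)→104150 …(+2); best=8330 via (A,hash)
  {ABC}: card=60000; try (B,hash)→6660, (C,hash)→6720, (C,merge)→34470, (B,merge)→41940, (C,nl_idx)→81120, (B,nl_idx)→82980 …(+2); best=6660 via (B,hash)
  {ABCD}: card=1500000; try (D,hash)→70660, (B,hash)→85010, (D,merge)→1028910, (B,merge)→1359290, (D,nl_idx)→1986660, (B,nl_idx)→2033330 …(+2); best=70660 via (D,hash)

cost=70660; order=C,A,B,D; methods=hash,hash,hash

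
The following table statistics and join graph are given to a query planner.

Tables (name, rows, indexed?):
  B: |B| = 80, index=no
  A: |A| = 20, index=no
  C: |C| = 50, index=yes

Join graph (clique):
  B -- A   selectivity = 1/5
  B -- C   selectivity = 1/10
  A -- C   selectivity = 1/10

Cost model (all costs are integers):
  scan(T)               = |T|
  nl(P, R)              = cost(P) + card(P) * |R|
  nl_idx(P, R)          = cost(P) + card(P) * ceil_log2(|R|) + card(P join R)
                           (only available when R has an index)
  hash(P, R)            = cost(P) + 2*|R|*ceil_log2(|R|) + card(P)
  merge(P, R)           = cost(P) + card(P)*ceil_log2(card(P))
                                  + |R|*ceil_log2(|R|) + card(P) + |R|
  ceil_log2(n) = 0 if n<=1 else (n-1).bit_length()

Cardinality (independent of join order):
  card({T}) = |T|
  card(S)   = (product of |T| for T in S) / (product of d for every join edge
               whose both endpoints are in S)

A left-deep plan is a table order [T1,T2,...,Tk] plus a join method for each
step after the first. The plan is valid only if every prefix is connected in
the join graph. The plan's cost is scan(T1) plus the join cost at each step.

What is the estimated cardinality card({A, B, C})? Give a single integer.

Tables in S: A(20), B(80), C(50)
Edges inside S: B-A(d=5), B-C(d=10), A-C(d=10)
numerator = 20 * 80 * 50 = 80000
denominator = 5 * 10 * 10 = 500
card(S) = 80000 / 500 = 160

160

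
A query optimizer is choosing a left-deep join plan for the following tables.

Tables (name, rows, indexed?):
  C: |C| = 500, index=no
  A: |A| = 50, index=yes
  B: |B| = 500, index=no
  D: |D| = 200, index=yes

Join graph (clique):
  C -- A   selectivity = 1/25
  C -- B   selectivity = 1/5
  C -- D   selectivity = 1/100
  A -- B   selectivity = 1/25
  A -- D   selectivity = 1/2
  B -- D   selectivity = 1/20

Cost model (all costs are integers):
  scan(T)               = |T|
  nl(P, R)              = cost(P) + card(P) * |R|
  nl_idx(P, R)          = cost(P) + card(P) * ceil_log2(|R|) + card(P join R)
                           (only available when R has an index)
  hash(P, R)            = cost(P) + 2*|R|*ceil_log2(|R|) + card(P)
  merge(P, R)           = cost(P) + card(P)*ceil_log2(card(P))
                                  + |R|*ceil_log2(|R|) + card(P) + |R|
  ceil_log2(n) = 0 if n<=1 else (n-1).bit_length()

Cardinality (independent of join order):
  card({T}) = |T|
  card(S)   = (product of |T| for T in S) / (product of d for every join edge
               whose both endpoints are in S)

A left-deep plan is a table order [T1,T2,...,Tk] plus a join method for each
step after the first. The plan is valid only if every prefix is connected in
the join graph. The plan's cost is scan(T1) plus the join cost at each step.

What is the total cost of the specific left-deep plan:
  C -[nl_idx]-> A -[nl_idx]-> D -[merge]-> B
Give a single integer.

step 1: scan C: cost=500, card=500
step 2: join A via nl_idx
    card(P join A) = 500*50/(25) = 1000
    cost = 500 + 500*6 + 1000 = 4500
step 3: join D via nl_idx
    card(P join D) = 1000*200/(100*2) = 1000
    cost = 4500 + 1000*8 + 1000 = 13500
step 4: join B via merge
    card(P join B) = 1000*500/(5*25*20) = 200
    cost = 13500 + 1000*10 + 500*9 + 1000 + 500 = 29500

29500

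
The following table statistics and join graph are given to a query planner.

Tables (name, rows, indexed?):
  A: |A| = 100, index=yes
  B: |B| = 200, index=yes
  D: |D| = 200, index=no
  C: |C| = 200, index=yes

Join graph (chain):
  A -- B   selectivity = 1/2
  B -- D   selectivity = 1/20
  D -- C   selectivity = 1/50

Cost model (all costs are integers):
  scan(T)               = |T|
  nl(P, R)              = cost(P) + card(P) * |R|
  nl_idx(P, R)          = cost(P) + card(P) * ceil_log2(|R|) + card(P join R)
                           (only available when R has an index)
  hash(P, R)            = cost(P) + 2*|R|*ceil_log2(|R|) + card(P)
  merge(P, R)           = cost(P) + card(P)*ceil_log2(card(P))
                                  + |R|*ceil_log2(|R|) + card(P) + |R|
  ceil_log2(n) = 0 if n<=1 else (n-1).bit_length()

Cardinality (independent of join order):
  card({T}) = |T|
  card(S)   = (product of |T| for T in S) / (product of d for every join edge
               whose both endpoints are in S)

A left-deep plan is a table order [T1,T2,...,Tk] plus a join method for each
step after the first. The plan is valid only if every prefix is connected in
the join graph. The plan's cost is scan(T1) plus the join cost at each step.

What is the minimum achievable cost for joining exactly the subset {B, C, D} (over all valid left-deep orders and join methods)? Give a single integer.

6600

Selinger DP over subsets of {B,C,D}:
  {B}: scan cost=200, card=200
  {D}: scan cost=200, card=200
  {C}: scan cost=200, card=200
  {BD}: card=2000; try (D,hash)→3600, (B,hash)→3600, (D,merge)→3800, (B,merge)→3800, (B,nl_idx)→3800, (D,nl)→40200 …(+1); best=3600 via (D,hash)
  {CD}: card=800; try (C,nl_idx)→2600, (D,hash)→3600, (C,hash)→3600, (D,merge)→3800, (C,merge)→3800, (D,nl)→40200 …(+1); best=2600 via (C,nl_idx)
  {BCD}: card=8000; try (B,hash)→6600, (C,hash)→8800, (B,merge)→13200, (B,nl_idx)→17000, (C,nl_idx)→27600, (C,merge)→29400 …(+2); best=6600 via (B,hash)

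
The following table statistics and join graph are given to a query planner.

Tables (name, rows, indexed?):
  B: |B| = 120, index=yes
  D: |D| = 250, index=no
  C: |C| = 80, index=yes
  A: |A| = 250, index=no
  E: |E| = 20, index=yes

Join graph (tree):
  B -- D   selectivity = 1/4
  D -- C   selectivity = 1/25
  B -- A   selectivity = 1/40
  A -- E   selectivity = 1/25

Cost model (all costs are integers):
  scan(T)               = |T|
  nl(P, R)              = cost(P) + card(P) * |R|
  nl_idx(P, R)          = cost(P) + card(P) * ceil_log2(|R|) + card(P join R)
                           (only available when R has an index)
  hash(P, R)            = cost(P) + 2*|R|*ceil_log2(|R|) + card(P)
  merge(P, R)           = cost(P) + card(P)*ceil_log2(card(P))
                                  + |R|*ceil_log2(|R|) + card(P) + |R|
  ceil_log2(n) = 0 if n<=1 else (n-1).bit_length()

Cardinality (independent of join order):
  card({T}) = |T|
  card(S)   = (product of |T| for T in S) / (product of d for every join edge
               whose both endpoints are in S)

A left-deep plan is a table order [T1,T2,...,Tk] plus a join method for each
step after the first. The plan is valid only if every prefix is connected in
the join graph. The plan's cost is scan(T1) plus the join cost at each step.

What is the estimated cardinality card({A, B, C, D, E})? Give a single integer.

Tables in S: A(250), B(120), C(80), D(250), E(20)
Edges inside S: B-D(d=4), D-C(d=25), B-A(d=40), A-E(d=25)
numerator = 250 * 120 * 80 * 250 * 20 = 12000000000
denominator = 4 * 25 * 40 * 25 = 100000
card(S) = 12000000000 / 100000 = 120000

120000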